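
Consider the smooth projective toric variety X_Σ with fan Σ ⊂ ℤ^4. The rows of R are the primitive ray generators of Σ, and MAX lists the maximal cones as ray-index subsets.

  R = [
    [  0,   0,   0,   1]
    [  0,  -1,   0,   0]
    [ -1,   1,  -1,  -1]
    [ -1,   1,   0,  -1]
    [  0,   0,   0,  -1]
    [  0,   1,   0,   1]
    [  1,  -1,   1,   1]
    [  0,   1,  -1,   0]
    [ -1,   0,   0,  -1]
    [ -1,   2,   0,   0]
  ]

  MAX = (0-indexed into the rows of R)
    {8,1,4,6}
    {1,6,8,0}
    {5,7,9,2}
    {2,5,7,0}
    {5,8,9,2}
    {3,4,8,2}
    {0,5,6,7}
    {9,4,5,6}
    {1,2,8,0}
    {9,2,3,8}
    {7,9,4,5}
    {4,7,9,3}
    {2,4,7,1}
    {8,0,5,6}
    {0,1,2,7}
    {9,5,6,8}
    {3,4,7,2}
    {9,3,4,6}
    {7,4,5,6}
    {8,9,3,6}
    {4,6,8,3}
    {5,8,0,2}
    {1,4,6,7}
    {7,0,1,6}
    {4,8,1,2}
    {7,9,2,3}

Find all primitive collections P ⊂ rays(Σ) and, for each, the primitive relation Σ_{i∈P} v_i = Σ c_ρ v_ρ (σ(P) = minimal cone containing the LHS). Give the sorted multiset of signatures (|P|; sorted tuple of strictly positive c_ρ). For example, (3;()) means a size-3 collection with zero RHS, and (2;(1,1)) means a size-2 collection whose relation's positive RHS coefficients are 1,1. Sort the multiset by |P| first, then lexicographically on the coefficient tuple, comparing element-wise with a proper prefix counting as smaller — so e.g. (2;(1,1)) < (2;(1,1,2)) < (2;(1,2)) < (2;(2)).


15 collections generate NE(X_Σ); each relation:

  P={0,4}:  v_{0} + v_{4} = 0  ⇒ sig = (2;())
  P={2,6}:  v_{2} + v_{6} = 0  ⇒ sig = (2;())
  P={1,3}:  v_{1} + v_{3} = v_{8}  ⇒ sig = (2;(1))
  P={1,5}:  v_{1} + v_{5} = v_{0}  ⇒ sig = (2;(1))
  P={3,5}:  v_{3} + v_{5} = v_{9}  ⇒ sig = (2;(1))
  P={7,8}:  v_{7} + v_{8} = v_{2}  ⇒ sig = (2;(1))
  P={0,3}:  v_{0} + v_{3} = v_{5} + v_{8}  ⇒ sig = (2;(1,1))
  P={1,9}:  v_{1} + v_{9} = v_{5} + v_{8}  ⇒ sig = (2;(1,1))
  P={0,9}:  v_{0} + v_{9} = 2·v_{5} + v_{8}  ⇒ sig = (2;(1,2))
  P={4,5,8}:  v_{4} + v_{5} + v_{8} = v_{3}  ⇒ sig = (3;(1))
  P={2,4,5}:  v_{2} + v_{4} + v_{5} = v_{3} + v_{7}  ⇒ sig = (3;(1,1))
  P={3,6,7}:  v_{3} + v_{6} + v_{7} = v_{4} + v_{5}  ⇒ sig = (3;(1,1))
  P={2,4,9}:  v_{2} + v_{4} + v_{9} = 2·v_{3} + v_{7}  ⇒ sig = (3;(1,2))
  P={6,7,9}:  v_{6} + v_{7} + v_{9} = v_{4} + 2·v_{5}  ⇒ sig = (3;(1,2))
  P={4,8,9}:  v_{4} + v_{8} + v_{9} = 2·v_{3}  ⇒ sig = (3;(2))

Hence PRS(X_Σ) =
    |P|=2: 9 collections, coeffs (), (), (1), (1), (1), (1), (1,1), (1,1), (1,2)
    |P|=3: 6 collections, coeffs (1), (1,1), (1,1), (1,2), (1,2), (2)


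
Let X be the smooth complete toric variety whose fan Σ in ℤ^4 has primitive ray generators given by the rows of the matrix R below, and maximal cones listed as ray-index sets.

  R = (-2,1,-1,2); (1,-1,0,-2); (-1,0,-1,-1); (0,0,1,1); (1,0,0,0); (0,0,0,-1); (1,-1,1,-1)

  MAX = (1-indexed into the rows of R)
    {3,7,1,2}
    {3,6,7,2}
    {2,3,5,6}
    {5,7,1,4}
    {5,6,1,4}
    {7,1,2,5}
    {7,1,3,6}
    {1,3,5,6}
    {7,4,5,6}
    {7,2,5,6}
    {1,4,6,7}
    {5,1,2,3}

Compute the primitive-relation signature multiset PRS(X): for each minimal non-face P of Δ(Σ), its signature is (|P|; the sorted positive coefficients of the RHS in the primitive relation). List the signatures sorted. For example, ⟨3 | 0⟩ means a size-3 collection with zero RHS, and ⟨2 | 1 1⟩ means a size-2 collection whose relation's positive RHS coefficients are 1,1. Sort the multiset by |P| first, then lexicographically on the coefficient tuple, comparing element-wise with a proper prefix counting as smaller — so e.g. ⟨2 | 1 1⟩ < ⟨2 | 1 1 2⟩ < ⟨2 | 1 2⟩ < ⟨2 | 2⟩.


Primitive collections (5):

  P = {2,4}:  v_{2} + v_{4} = v_{7} — sig = ⟨2 | 1⟩
  P = {3,4}:  v_{3} + v_{4} = v_{1} + v_{6} + v_{7} — sig = ⟨2 | 1 1 1⟩
  P = {1,2,6}:  v_{1} + v_{2} + v_{6} = v_{3} — sig = ⟨3 | 1⟩
  P = {3,5,7}:  v_{3} + v_{5} + v_{7} = v_{2} — sig = ⟨3 | 1⟩
  P = {1,5,6,7}:  v_{1} + v_{5} + v_{6} + v_{7} = 0 — sig = ⟨4 | 0⟩

Signatures (|P|; sorted positive RHS coefficients), sorted:
[⟨2 | 1⟩, ⟨2 | 1 1 1⟩, ⟨3 | 1⟩, ⟨3 | 1⟩, ⟨4 | 0⟩]


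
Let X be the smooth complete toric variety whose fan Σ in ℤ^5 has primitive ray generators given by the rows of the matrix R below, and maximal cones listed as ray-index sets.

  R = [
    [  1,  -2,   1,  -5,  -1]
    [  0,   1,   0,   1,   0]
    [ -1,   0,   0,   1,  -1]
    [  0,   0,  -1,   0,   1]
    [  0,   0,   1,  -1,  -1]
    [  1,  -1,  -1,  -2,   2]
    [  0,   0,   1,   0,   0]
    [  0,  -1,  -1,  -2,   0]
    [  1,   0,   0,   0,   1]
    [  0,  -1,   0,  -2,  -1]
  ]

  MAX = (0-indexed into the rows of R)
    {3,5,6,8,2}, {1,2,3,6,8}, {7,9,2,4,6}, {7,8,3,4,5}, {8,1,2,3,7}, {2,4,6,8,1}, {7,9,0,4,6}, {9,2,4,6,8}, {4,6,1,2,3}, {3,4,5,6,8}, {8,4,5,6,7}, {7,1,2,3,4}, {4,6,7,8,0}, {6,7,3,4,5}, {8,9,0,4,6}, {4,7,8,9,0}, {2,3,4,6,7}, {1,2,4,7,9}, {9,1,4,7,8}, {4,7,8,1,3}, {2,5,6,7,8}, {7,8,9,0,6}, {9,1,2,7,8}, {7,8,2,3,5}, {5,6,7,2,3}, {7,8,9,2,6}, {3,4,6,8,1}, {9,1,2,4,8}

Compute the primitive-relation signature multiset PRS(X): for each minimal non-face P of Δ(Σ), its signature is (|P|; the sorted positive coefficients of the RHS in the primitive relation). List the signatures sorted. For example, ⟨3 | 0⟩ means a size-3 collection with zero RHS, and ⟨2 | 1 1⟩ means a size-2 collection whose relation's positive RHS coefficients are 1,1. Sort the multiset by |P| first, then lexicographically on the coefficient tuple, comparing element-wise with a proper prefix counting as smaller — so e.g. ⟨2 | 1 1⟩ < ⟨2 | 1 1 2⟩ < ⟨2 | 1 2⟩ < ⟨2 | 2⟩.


14 minimal non-faces of Δ(Σ) (on 10 rays):

  P = {3,9}:  v_{3} + v_{9} = v_{7}  ⟹  sig = ⟨2 | 1⟩
  P = {0,3}:  v_{0} + v_{3} = v_{4} + v_{6} + 2·v_{7} + v_{8}  ⟹  sig = ⟨2 | 1 1 1 2⟩
  P = {0,1}:  v_{0} + v_{1} = 2·v_{4} + v_{7} + v_{8}  ⟹  sig = ⟨2 | 1 1 2⟩
  P = {1,5}:  v_{1} + v_{5} = 2·v_{3} + v_{4} + v_{8}  ⟹  sig = ⟨2 | 1 1 2⟩
  P = {5,9}:  v_{5} + v_{9} = v_{6} + 2·v_{7} + v_{8}  ⟹  sig = ⟨2 | 1 1 2⟩
  P = {0,2}:  v_{0} + v_{2} = v_{6} + 2·v_{9}  ⟹  sig = ⟨2 | 1 2⟩
  P = {0,5}:  v_{0} + v_{5} = v_{4} + 2·v_{6} + 3·v_{7} + 2·v_{8}  ⟹  sig = ⟨2 | 1 2 2 3⟩
  P = {1,6,9}:  v_{1} + v_{6} + v_{9} = v_{4}  ⟹  sig = ⟨3 | 1⟩
  P = {1,6,7}:  v_{1} + v_{6} + v_{7} = v_{3} + v_{4}  ⟹  sig = ⟨3 | 1 1⟩
  P = {2,4,5}:  v_{2} + v_{4} + v_{5} = v_{6} + v_{7}  ⟹  sig = ⟨3 | 1 1⟩
  P = {2,3,4,8}:  v_{2} + v_{3} + v_{4} + v_{8} = 0  ⟹  sig = ⟨4 | 0⟩
  P = {2,4,7,8}:  v_{2} + v_{4} + v_{7} + v_{8} = v_{9}  ⟹  sig = ⟨4 | 1⟩
  P = {3,6,7,8}:  v_{3} + v_{6} + v_{7} + v_{8} = v_{5}  ⟹  sig = ⟨4 | 1⟩
  P = {4,6,7,8,9}:  v_{4} + v_{6} + v_{7} + v_{8} + v_{9} = v_{0}  ⟹  sig = ⟨5 | 1⟩

Sorted signature multiset PRS(X):
{ ⟨2 | 1⟩,  ⟨2 | 1 1 1 2⟩,  ⟨2 | 1 1 2⟩ ×3,  ⟨2 | 1 2⟩,  ⟨2 | 1 2 2 3⟩,  ⟨3 | 1⟩,  ⟨3 | 1 1⟩ ×2,  ⟨4 | 0⟩,  ⟨4 | 1⟩ ×2,  ⟨5 | 1⟩ }


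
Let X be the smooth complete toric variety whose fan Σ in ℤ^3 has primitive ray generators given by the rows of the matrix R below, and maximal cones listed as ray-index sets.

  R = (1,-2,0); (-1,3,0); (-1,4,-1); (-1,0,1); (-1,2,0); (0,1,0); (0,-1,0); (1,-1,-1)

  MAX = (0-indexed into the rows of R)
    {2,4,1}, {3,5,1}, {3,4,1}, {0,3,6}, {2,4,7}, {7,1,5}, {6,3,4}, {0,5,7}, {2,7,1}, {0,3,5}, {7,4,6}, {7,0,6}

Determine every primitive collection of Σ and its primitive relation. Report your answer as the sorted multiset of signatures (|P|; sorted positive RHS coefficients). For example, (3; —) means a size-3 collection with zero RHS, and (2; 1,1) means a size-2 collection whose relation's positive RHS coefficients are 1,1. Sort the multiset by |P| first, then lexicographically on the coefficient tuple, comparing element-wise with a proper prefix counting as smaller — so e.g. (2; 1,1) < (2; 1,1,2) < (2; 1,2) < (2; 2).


Primitive collections (11):

  P={0,4}:  v_{0} + v_{4} = 0  →  sig = (2; —)
  P={5,6}:  v_{5} + v_{6} = 0  →  sig = (2; —)
  P={0,1}:  v_{0} + v_{1} = v_{5}  →  sig = (2; 1)
  P={1,6}:  v_{1} + v_{6} = v_{4}  →  sig = (2; 1)
  P={3,7}:  v_{3} + v_{7} = v_{6}  →  sig = (2; 1)
  P={4,5}:  v_{4} + v_{5} = v_{1}  →  sig = (2; 1)
  P={0,2}:  v_{0} + v_{2} = v_{1} + v_{7}  →  sig = (2; 1,1)
  P={2,5}:  v_{2} + v_{5} = 2·v_{1} + v_{7}  →  sig = (2; 1,2)
  P={2,6}:  v_{2} + v_{6} = 2·v_{4} + v_{7}  →  sig = (2; 1,2)
  P={2,3}:  v_{2} + v_{3} = 2·v_{4}  →  sig = (2; 2)
  P={1,4,7}:  v_{1} + v_{4} + v_{7} = v_{2}  →  sig = (3; 1)

so the primitive-relation signature multiset is
    (2; —)
    (2; —)
    (2; 1)
    (2; 1)
    (2; 1)
    (2; 1)
    (2; 1,1)
    (2; 1,2)
    (2; 1,2)
    (2; 2)
    (3; 1)


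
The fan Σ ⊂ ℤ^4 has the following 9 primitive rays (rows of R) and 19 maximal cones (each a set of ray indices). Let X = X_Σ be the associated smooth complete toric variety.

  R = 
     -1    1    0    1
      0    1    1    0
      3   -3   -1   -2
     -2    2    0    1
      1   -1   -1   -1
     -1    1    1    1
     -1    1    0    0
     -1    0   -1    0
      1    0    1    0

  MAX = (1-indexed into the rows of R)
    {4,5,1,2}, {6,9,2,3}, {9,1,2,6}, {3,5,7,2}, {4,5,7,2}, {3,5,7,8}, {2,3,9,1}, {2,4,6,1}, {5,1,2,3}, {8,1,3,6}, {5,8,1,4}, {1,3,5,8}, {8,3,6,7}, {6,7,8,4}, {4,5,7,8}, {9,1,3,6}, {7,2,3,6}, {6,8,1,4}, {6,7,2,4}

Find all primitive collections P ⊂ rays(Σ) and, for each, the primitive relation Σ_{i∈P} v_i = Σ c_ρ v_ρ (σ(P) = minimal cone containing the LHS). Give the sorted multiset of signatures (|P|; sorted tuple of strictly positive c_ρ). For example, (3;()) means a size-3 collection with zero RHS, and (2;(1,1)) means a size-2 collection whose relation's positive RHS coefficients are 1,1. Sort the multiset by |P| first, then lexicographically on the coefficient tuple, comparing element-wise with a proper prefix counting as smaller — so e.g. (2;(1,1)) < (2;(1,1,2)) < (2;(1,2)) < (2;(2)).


The 9 primitive collections of Σ (r=9, n=4):

  P={5,6}:  v_{5} + v_{6} = 0  →  sig = (2;())
  P={8,9}:  v_{8} + v_{9} = 0  →  sig = (2;())
  P={1,7}:  v_{1} + v_{7} = v_{4}  →  sig = (2;(1))
  P={2,8}:  v_{2} + v_{8} = v_{7}  →  sig = (2;(1))
  P={3,4}:  v_{3} + v_{4} = v_{5}  →  sig = (2;(1))
  P={7,9}:  v_{7} + v_{9} = v_{2}  →  sig = (2;(1))
  P={4,9}:  v_{4} + v_{9} = v_{1} + v_{2}  →  sig = (2;(1,1))
  P={5,9}:  v_{5} + v_{9} = v_{1} + v_{2} + v_{3}  →  sig = (2;(1,1,1))
  P={1,2,3,6}:  v_{1} + v_{2} + v_{3} + v_{6} = v_{9}  →  sig = (4;(1))

so the primitive-relation signature multiset is
[(2;()), (2;()), (2;(1)), (2;(1)), (2;(1)), (2;(1)), (2;(1,1)), (2;(1,1,1)), (4;(1))]


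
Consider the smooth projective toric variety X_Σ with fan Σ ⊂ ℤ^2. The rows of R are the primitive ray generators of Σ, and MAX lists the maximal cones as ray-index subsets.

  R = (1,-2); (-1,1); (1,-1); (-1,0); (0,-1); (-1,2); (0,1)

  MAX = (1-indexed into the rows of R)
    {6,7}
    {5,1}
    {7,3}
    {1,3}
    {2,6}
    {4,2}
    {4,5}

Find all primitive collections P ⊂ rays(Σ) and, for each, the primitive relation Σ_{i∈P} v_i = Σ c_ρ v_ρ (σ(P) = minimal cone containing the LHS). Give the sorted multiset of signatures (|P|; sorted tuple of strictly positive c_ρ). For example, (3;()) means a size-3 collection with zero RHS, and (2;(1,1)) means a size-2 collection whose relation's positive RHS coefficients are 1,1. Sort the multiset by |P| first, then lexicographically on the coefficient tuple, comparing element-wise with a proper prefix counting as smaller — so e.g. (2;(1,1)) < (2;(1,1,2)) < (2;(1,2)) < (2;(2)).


14 collections generate NE(X_Σ); each relation:

  P={1,6}:  v_{1} + v_{6} = 0  ⟹  sig = (2;())
  P={2,3}:  v_{2} + v_{3} = 0  ⟹  sig = (2;())
  P={5,7}:  v_{5} + v_{7} = 0  ⟹  sig = (2;())
  P={1,2}:  v_{1} + v_{2} = v_{5}  ⟹  sig = (2;(1))
  P={1,7}:  v_{1} + v_{7} = v_{3}  ⟹  sig = (2;(1))
  P={2,5}:  v_{2} + v_{5} = v_{4}  ⟹  sig = (2;(1))
  P={2,7}:  v_{2} + v_{7} = v_{6}  ⟹  sig = (2;(1))
  P={3,4}:  v_{3} + v_{4} = v_{5}  ⟹  sig = (2;(1))
  P={3,5}:  v_{3} + v_{5} = v_{1}  ⟹  sig = (2;(1))
  P={3,6}:  v_{3} + v_{6} = v_{7}  ⟹  sig = (2;(1))
  P={4,7}:  v_{4} + v_{7} = v_{2}  ⟹  sig = (2;(1))
  P={5,6}:  v_{5} + v_{6} = v_{2}  ⟹  sig = (2;(1))
  P={1,4}:  v_{1} + v_{4} = 2·v_{5}  ⟹  sig = (2;(2))
  P={4,6}:  v_{4} + v_{6} = 2·v_{2}  ⟹  sig = (2;(2))

Signatures (|P|; sorted positive RHS coefficients), sorted:
    |P|=2: 14 collections, coeffs (), (), (), (1), (1), (1), (1), (1), (1), (1), (1), (1), (2), (2)


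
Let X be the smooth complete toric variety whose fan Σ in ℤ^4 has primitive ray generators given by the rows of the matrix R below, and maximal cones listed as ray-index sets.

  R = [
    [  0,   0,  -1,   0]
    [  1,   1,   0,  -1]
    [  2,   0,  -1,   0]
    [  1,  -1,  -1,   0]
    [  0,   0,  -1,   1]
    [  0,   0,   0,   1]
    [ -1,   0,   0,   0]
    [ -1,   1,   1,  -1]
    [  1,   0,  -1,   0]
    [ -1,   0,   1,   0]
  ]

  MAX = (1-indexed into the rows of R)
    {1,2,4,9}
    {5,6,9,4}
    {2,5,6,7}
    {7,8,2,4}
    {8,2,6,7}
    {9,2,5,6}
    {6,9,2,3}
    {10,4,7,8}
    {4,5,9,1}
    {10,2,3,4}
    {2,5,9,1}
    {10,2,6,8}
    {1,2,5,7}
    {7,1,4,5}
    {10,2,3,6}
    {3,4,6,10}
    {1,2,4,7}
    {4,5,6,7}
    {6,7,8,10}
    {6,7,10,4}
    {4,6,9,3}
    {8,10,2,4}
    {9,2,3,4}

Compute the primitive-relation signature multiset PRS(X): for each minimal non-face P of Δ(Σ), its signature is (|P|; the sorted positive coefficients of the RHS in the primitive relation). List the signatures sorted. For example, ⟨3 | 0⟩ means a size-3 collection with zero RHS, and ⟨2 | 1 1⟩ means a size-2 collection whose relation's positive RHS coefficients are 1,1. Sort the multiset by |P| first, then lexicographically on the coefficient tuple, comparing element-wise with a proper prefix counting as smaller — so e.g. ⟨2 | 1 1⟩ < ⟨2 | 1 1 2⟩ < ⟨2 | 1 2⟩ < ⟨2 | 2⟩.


|primitive collections| = 16. Relations:

  {9,10}:  v_{9} + v_{10} = 0  so sig = ⟨2 | 0⟩
  {1,6}:  v_{1} + v_{6} = v_{5}  so sig = ⟨2 | 1⟩
  {1,10}:  v_{1} + v_{10} = v_{7}  so sig = ⟨2 | 1⟩
  {3,7}:  v_{3} + v_{7} = v_{9}  so sig = ⟨2 | 1⟩
  {3,8}:  v_{3} + v_{8} = v_{2}  so sig = ⟨2 | 1⟩
  {7,9}:  v_{7} + v_{9} = v_{1}  so sig = ⟨2 | 1⟩
  {5,10}:  v_{5} + v_{10} = v_{6} + v_{7}  so sig = ⟨2 | 1 1⟩
  {8,9}:  v_{8} + v_{9} = v_{2} + v_{7}  so sig = ⟨2 | 1 1⟩
  {5,8}:  v_{5} + v_{8} = v_{2} + v_{6} + 2·v_{7}  so sig = ⟨2 | 1 1 2⟩
  {1,8}:  v_{1} + v_{8} = v_{2} + 2·v_{7}  so sig = ⟨2 | 1 2⟩
  {3,5}:  v_{3} + v_{5} = v_{6} + 2·v_{9}  so sig = ⟨2 | 1 2⟩
  {1,3}:  v_{1} + v_{3} = 2·v_{9}  so sig = ⟨2 | 2⟩
  {4,6,8}:  v_{4} + v_{6} + v_{8} = 0  so sig = ⟨3 | 0⟩
  {2,4,6}:  v_{2} + v_{4} + v_{6} = v_{3}  so sig = ⟨3 | 1⟩
  {2,7,10}:  v_{2} + v_{7} + v_{10} = v_{8}  so sig = ⟨3 | 1⟩
  {2,4,5}:  v_{2} + v_{4} + v_{5} = 2·v_{9}  so sig = ⟨3 | 2⟩

Sorted signature multiset PRS(X):
{ ⟨2 | 0⟩,  ⟨2 | 1⟩ ×5,  ⟨2 | 1 1⟩ ×2,  ⟨2 | 1 1 2⟩,  ⟨2 | 1 2⟩ ×2,  ⟨2 | 2⟩,  ⟨3 | 0⟩,  ⟨3 | 1⟩ ×2,  ⟨3 | 2⟩ }


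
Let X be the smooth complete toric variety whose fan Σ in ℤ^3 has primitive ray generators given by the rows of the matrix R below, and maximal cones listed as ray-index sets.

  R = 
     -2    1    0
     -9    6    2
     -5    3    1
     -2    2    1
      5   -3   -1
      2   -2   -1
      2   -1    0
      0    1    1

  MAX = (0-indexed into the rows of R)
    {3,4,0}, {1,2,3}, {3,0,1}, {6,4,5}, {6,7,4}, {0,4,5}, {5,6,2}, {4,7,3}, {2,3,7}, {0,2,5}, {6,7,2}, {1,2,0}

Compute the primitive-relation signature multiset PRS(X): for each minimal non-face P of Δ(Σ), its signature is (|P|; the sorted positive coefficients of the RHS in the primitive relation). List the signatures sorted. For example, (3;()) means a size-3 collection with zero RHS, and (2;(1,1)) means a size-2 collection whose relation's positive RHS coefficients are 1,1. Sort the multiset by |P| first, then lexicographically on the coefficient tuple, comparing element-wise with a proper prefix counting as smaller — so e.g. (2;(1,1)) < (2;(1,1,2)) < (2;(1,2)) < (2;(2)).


11 minimal non-faces of Δ(Σ) (on 8 rays):

  {0,6}:  v_{0} + v_{6} = 0  ⇒ sig = (2;())
  {2,4}:  v_{2} + v_{4} = 0  ⇒ sig = (2;())
  {3,5}:  v_{3} + v_{5} = 0  ⇒ sig = (2;())
  {0,7}:  v_{0} + v_{7} = v_{3}  ⇒ sig = (2;(1))
  {3,6}:  v_{3} + v_{6} = v_{7}  ⇒ sig = (2;(1))
  {5,7}:  v_{5} + v_{7} = v_{6}  ⇒ sig = (2;(1))
  {1,4}:  v_{1} + v_{4} = v_{0} + v_{3}  ⇒ sig = (2;(1,1))
  {1,5}:  v_{1} + v_{5} = v_{0} + v_{2}  ⇒ sig = (2;(1,1))
  {1,6}:  v_{1} + v_{6} = v_{2} + v_{3}  ⇒ sig = (2;(1,1))
  {1,7}:  v_{1} + v_{7} = v_{2} + 2·v_{3}  ⇒ sig = (2;(1,2))
  {0,2,3}:  v_{0} + v_{2} + v_{3} = v_{1}  ⇒ sig = (3;(1))

Sorted signature multiset PRS(X):
[(2;()), (2;()), (2;()), (2;(1)), (2;(1)), (2;(1)), (2;(1,1)), (2;(1,1)), (2;(1,1)), (2;(1,2)), (3;(1))]


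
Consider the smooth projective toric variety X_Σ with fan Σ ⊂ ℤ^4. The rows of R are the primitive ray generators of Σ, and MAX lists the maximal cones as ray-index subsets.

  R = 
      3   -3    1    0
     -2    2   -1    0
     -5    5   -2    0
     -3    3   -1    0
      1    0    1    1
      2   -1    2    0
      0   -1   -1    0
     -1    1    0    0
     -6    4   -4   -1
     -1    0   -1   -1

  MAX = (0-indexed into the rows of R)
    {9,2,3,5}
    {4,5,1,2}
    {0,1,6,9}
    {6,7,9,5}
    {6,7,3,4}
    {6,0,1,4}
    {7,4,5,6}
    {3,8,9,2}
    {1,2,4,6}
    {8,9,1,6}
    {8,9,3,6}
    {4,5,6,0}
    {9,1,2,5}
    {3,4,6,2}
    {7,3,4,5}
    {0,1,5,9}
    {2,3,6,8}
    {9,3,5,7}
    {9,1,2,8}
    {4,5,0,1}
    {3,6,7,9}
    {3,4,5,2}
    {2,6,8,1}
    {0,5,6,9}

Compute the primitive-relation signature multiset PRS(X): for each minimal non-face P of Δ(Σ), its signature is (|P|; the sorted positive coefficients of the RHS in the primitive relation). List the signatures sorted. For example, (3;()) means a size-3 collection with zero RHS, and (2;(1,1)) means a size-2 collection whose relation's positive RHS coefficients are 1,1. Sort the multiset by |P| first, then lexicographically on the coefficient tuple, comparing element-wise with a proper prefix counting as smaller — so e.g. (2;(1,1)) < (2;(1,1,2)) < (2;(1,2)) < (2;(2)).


Primitive collections (15):

  P = {0,3}:  v_{0} + v_{3} = 0  ⇒ sig = (2;())
  P = {4,9}:  v_{4} + v_{9} = 0  ⇒ sig = (2;())
  P = {0,2}:  v_{0} + v_{2} = v_{1}  ⇒ sig = (2;(1))
  P = {1,3}:  v_{1} + v_{3} = v_{2}  ⇒ sig = (2;(1))
  P = {1,7}:  v_{1} + v_{7} = v_{3}  ⇒ sig = (2;(1))
  P = {0,7}:  v_{0} + v_{7} = v_{5} + v_{6}  ⇒ sig = (2;(1,1))
  P = {4,8}:  v_{4} + v_{8} = v_{2} + v_{6}  ⇒ sig = (2;(1,1))
  P = {5,8}:  v_{5} + v_{8} = v_{3} + v_{9}  ⇒ sig = (2;(1,1))
  P = {0,8}:  v_{0} + v_{8} = v_{1} + v_{6} + v_{9}  ⇒ sig = (2;(1,1,1))
  P = {7,8}:  v_{7} + v_{8} = 2·v_{3} + v_{6} + v_{9}  ⇒ sig = (2;(1,1,2))
  P = {2,7}:  v_{2} + v_{7} = 2·v_{3}  ⇒ sig = (2;(2))
  P = {1,5,6}:  v_{1} + v_{5} + v_{6} = 0  ⇒ sig = (3;())
  P = {2,5,6}:  v_{2} + v_{5} + v_{6} = v_{3}  ⇒ sig = (3;(1))
  P = {2,6,9}:  v_{2} + v_{6} + v_{9} = v_{8}  ⇒ sig = (3;(1))
  P = {3,5,6}:  v_{3} + v_{5} + v_{6} = v_{7}  ⇒ sig = (3;(1))

Hence PRS(X_Σ) =
    |P|=2: 11 collections, coeffs (), (), (1), (1), (1), (1,1), (1,1), (1,1), (1,1,1), (1,1,2), (2)
    |P|=3: 4 collections, coeffs (), (1), (1), (1)


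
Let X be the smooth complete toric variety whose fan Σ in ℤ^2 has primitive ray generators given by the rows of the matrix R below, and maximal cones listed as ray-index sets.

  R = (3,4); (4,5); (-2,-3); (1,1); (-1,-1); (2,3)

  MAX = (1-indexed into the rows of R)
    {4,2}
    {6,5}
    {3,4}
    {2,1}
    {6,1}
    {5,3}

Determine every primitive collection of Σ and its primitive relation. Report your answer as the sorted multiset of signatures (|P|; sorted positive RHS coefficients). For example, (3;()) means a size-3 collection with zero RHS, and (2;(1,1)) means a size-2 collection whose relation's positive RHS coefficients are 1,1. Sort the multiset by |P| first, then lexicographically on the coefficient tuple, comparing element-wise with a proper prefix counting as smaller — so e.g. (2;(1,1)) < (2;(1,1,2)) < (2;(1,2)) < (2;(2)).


The 9 primitive collections of Σ (r=6, n=2):

  • {3,6}:  v_{3} + v_{6} = 0  ⟹  sig = (2;())
  • {4,5}:  v_{4} + v_{5} = 0  ⟹  sig = (2;())
  • {1,3}:  v_{1} + v_{3} = v_{4}  ⟹  sig = (2;(1))
  • {1,4}:  v_{1} + v_{4} = v_{2}  ⟹  sig = (2;(1))
  • {1,5}:  v_{1} + v_{5} = v_{6}  ⟹  sig = (2;(1))
  • {2,5}:  v_{2} + v_{5} = v_{1}  ⟹  sig = (2;(1))
  • {4,6}:  v_{4} + v_{6} = v_{1}  ⟹  sig = (2;(1))
  • {2,3}:  v_{2} + v_{3} = 2·v_{4}  ⟹  sig = (2;(2))
  • {2,6}:  v_{2} + v_{6} = 2·v_{1}  ⟹  sig = (2;(2))

Hence PRS(X_Σ) =
[(2;()), (2;()), (2;(1)), (2;(1)), (2;(1)), (2;(1)), (2;(1)), (2;(2)), (2;(2))]


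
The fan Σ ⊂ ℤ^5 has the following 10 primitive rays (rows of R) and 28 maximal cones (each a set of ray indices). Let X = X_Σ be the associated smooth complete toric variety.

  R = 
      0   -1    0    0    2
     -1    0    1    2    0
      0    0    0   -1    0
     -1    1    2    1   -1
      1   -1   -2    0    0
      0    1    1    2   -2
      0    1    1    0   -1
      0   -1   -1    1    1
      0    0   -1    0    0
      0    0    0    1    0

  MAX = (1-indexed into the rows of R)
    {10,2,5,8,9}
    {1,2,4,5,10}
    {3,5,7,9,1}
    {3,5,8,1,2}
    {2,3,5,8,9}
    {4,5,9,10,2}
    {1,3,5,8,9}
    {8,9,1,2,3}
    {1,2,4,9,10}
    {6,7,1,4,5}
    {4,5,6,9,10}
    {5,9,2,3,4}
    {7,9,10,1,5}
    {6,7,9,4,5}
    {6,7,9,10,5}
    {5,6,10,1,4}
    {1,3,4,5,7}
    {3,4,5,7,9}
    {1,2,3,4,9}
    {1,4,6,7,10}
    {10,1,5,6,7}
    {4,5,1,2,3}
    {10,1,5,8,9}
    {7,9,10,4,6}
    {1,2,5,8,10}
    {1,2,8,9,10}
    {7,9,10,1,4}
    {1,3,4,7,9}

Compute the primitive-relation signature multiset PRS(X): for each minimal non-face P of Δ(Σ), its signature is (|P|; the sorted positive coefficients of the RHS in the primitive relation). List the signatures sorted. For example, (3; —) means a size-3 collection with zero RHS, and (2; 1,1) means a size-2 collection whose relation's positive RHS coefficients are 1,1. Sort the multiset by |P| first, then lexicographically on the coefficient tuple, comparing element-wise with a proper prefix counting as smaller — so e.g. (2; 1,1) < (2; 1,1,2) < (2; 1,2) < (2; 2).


11 minimal non-faces of Δ(Σ) (on 10 rays):

  • {3,10}:  v_{3} + v_{10} = 0  so sig = (2; —)
  • {4,8}:  v_{4} + v_{8} = v_{2}  so sig = (2; 1)
  • {7,8}:  v_{7} + v_{8} = v_{10}  so sig = (2; 1)
  • {2,7}:  v_{2} + v_{7} = v_{4} + v_{10}  so sig = (2; 1,1)
  • {3,6}:  v_{3} + v_{6} = v_{4} + v_{5} + v_{7}  so sig = (2; 1,1,1)
  • {6,8}:  v_{6} + v_{8} = v_{4} + v_{5} + 2·v_{10}  so sig = (2; 1,1,2)
  • {2,6}:  v_{2} + v_{6} = 2·v_{4} + v_{5} + 2·v_{10}  so sig = (2; 1,2,2)
  • {1,6,9}:  v_{1} + v_{6} + v_{9} = 2·v_{10}  so sig = (3; 2)
  • {1,4,5,9}:  v_{1} + v_{4} + v_{5} + v_{9} = v_{8}  so sig = (4; 1)
  • {4,5,7,10}:  v_{4} + v_{5} + v_{7} + v_{10} = v_{6}  so sig = (4; 1)
  • {1,2,5,9}:  v_{1} + v_{2} + v_{5} + v_{9} = 2·v_{8}  so sig = (4; 2)

Hence PRS(X_Σ) =
    (2; —)
    (2; 1)
    (2; 1)
    (2; 1,1)
    (2; 1,1,1)
    (2; 1,1,2)
    (2; 1,2,2)
    (3; 2)
    (4; 1)
    (4; 1)
    (4; 2)


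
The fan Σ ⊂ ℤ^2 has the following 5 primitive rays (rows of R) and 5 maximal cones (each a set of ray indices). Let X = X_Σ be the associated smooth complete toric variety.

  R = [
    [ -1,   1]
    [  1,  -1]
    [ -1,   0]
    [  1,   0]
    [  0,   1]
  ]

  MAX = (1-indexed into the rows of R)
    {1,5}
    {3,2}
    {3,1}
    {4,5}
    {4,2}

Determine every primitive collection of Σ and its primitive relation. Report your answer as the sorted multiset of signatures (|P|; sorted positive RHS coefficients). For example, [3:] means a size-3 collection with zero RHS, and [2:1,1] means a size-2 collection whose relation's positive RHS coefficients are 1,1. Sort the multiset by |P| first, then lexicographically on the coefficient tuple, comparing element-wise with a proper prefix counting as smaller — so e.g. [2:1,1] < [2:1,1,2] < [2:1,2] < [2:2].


Primitive collections (5):

  • {1,2}:  v_{1} + v_{2} = 0  ⟹  sig = [2:]
  • {3,4}:  v_{3} + v_{4} = 0  ⟹  sig = [2:]
  • {1,4}:  v_{1} + v_{4} = v_{5}  ⟹  sig = [2:1]
  • {2,5}:  v_{2} + v_{5} = v_{4}  ⟹  sig = [2:1]
  • {3,5}:  v_{3} + v_{5} = v_{1}  ⟹  sig = [2:1]

Sorted signature multiset PRS(X):
[[2:], [2:], [2:1], [2:1], [2:1]]


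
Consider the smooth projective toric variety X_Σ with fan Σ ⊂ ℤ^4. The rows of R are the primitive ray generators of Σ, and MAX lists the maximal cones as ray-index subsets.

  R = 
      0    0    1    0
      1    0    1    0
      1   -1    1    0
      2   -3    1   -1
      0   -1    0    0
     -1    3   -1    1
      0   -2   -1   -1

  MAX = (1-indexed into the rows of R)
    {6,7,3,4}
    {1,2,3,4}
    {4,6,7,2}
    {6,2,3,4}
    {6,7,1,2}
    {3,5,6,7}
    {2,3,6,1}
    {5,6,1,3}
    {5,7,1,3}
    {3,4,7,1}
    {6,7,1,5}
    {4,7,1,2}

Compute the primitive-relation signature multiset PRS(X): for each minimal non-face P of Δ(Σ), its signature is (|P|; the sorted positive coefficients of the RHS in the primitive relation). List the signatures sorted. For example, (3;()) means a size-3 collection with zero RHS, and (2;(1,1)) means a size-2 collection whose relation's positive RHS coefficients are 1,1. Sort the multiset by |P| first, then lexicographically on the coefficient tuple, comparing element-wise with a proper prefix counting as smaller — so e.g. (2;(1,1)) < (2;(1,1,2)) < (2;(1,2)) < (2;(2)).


Primitive collections (5):

  P = {2,5}:  v_{2} + v_{5} = v_{3}  →  sig = (2;(1))
  P = {4,5}:  v_{4} + v_{5} = 2·v_{3} + v_{7}  →  sig = (2;(1,2))
  P = {1,4,6}:  v_{1} + v_{4} + v_{6} = v_{2}  →  sig = (3;(1))
  P = {2,3,7}:  v_{2} + v_{3} + v_{7} = v_{4}  →  sig = (3;(1))
  P = {1,3,6,7}:  v_{1} + v_{3} + v_{6} + v_{7} = 0  →  sig = (4;())

Sorted signature multiset PRS(X):
    |P|=2: 2 collections, coeffs (1), (1,2)
    |P|=3: 2 collections, coeffs (1), (1)
    |P|=4: 1 collection, coeffs ()


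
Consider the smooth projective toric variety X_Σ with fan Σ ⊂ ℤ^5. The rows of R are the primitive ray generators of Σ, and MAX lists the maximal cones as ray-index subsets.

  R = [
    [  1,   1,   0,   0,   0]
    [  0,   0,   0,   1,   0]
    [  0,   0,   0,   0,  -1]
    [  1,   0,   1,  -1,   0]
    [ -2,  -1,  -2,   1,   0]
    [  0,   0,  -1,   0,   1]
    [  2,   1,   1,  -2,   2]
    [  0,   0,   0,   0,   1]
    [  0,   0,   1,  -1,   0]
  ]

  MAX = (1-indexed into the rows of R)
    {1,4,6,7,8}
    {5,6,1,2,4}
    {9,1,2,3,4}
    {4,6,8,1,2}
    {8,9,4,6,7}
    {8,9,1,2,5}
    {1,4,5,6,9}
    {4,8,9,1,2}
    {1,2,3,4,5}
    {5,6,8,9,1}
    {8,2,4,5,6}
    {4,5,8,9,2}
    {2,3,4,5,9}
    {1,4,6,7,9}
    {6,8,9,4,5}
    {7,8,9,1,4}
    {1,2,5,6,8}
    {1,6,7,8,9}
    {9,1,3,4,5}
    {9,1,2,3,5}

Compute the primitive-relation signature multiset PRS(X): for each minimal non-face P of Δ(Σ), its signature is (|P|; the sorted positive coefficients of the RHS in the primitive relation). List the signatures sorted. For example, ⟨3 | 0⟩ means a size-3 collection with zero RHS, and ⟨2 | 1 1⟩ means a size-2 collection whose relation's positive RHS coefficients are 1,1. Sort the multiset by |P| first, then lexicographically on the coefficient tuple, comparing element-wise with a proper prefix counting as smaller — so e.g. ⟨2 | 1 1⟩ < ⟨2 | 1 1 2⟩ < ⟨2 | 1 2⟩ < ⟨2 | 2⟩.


9 collections generate NE(X_Σ); each relation:

  • {3,8}:  v_{3} + v_{8} = 0 ; sig = ⟨2 | 0⟩
  • {3,6}:  v_{3} + v_{6} = v_{1} + v_{4} + v_{5} ; sig = ⟨2 | 1 1 1⟩
  • {3,7}:  v_{3} + v_{7} = v_{1} + v_{4} + v_{6} + v_{9} ; sig = ⟨2 | 1 1 1 1⟩
  • {2,7}:  v_{2} + v_{7} = v_{1} + v_{4} + 2·v_{8} ; sig = ⟨2 | 1 1 2⟩
  • {5,7}:  v_{5} + v_{7} = 2·v_{6} + v_{9} ; sig = ⟨2 | 1 2⟩
  • {2,6,9}:  v_{2} + v_{6} + v_{9} = v_{8} ; sig = ⟨3 | 1⟩
  • {1,4,5,8}:  v_{1} + v_{4} + v_{5} + v_{8} = v_{6} ; sig = ⟨4 | 1⟩
  • {1,2,4,5,9}:  v_{1} + v_{2} + v_{4} + v_{5} + v_{9} = 0 ; sig = ⟨5 | 0⟩
  • {1,4,6,8,9}:  v_{1} + v_{4} + v_{6} + v_{8} + v_{9} = v_{7} ; sig = ⟨5 | 1⟩

Sorted signature multiset PRS(X):
{ ⟨2 | 0⟩,  ⟨2 | 1 1 1⟩,  ⟨2 | 1 1 1 1⟩,  ⟨2 | 1 1 2⟩,  ⟨2 | 1 2⟩,  ⟨3 | 1⟩,  ⟨4 | 1⟩,  ⟨5 | 0⟩,  ⟨5 | 1⟩ }


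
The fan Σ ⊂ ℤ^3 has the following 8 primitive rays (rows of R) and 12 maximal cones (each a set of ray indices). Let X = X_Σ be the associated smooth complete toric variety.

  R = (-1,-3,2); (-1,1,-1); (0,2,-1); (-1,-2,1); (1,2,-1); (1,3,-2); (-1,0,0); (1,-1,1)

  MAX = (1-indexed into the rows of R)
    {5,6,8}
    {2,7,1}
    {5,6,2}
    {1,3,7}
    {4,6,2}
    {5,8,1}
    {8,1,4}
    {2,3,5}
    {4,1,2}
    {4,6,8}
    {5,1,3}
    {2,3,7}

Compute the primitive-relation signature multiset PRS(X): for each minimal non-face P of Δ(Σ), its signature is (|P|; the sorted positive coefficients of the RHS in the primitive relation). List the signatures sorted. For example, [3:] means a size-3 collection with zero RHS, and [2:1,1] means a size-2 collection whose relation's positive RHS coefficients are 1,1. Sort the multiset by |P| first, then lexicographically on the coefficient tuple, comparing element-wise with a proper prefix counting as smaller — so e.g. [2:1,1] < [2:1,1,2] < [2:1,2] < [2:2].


Σ has 12 primitive collections:

  {1,6}:  v_{1} + v_{6} = 0  ⟹  sig = [2:]
  {2,8}:  v_{2} + v_{8} = 0  ⟹  sig = [2:]
  {4,5}:  v_{4} + v_{5} = 0  ⟹  sig = [2:]
  {3,4}:  v_{3} + v_{4} = v_{7}  ⟹  sig = [2:1]
  {5,7}:  v_{5} + v_{7} = v_{3}  ⟹  sig = [2:1]
  {4,7}:  v_{4} + v_{7} = v_{1} + v_{2}  ⟹  sig = [2:1,1]
  {6,7}:  v_{6} + v_{7} = v_{2} + v_{5}  ⟹  sig = [2:1,1]
  {7,8}:  v_{7} + v_{8} = v_{1} + v_{5}  ⟹  sig = [2:1,1]
  {3,6}:  v_{3} + v_{6} = v_{2} + 2·v_{5}  ⟹  sig = [2:1,2]
  {3,8}:  v_{3} + v_{8} = v_{1} + 2·v_{5}  ⟹  sig = [2:1,2]
  {1,2,5}:  v_{1} + v_{2} + v_{5} = v_{7}  ⟹  sig = [3:1]
  {1,2,3}:  v_{1} + v_{2} + v_{3} = 2·v_{7}  ⟹  sig = [3:2]

so the primitive-relation signature multiset is
    [2:]
    [2:]
    [2:]
    [2:1]
    [2:1]
    [2:1,1]
    [2:1,1]
    [2:1,1]
    [2:1,2]
    [2:1,2]
    [3:1]
    [3:2]


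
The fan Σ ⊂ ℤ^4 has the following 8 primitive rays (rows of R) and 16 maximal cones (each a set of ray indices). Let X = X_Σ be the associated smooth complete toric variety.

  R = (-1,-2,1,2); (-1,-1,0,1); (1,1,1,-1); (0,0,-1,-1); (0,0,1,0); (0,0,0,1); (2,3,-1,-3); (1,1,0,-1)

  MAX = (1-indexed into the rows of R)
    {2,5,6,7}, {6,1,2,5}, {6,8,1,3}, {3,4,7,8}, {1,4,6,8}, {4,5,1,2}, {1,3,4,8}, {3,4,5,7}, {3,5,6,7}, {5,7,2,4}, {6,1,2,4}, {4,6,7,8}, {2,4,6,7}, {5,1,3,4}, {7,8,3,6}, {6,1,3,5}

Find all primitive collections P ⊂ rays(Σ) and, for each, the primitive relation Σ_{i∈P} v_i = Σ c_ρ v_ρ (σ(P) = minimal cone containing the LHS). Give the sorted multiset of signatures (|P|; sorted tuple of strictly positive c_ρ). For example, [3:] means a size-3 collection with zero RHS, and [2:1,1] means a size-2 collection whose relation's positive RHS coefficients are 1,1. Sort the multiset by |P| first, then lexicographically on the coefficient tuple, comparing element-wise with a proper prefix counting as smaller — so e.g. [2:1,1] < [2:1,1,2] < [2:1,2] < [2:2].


Σ has 6 primitive collections:

  • {2,8}:  v_{2} + v_{8} = 0 ; sig = [2:]
  • {1,7}:  v_{1} + v_{7} = v_{8} ; sig = [2:1]
  • {2,3}:  v_{2} + v_{3} = v_{5} ; sig = [2:1]
  • {5,8}:  v_{5} + v_{8} = v_{3} ; sig = [2:1]
  • {4,5,6}:  v_{4} + v_{5} + v_{6} = 0 ; sig = [3:]
  • {3,4,6}:  v_{3} + v_{4} + v_{6} = v_{8} ; sig = [3:1]

so the primitive-relation signature multiset is
    |P|=2: 4 collections, coeffs (), (1), (1), (1)
    |P|=3: 2 collections, coeffs (), (1)


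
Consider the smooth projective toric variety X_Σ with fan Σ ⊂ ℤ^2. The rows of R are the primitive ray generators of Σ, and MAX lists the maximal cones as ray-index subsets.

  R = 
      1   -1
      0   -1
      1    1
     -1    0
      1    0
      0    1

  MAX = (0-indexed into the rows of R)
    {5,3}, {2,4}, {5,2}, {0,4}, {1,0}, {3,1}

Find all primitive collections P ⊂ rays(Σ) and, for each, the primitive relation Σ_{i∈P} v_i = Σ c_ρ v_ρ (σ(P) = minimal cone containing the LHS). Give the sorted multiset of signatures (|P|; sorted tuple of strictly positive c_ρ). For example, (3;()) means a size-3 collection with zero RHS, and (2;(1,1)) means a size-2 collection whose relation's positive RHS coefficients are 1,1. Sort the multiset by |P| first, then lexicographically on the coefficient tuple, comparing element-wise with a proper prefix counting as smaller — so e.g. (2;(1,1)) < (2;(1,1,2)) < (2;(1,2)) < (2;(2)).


Δ(Σ) — 6 vertices, 9 min non-faces:

  • {1,5}:  v_{1} + v_{5} = 0 — sig = (2;())
  • {3,4}:  v_{3} + v_{4} = 0 — sig = (2;())
  • {0,3}:  v_{0} + v_{3} = v_{1} — sig = (2;(1))
  • {0,5}:  v_{0} + v_{5} = v_{4} — sig = (2;(1))
  • {1,2}:  v_{1} + v_{2} = v_{4} — sig = (2;(1))
  • {1,4}:  v_{1} + v_{4} = v_{0} — sig = (2;(1))
  • {2,3}:  v_{2} + v_{3} = v_{5} — sig = (2;(1))
  • {4,5}:  v_{4} + v_{5} = v_{2} — sig = (2;(1))
  • {0,2}:  v_{0} + v_{2} = 2·v_{4} — sig = (2;(2))

Sorted signature multiset PRS(X):
    |P|=2: 9 collections, coeffs (), (), (1), (1), (1), (1), (1), (1), (2)


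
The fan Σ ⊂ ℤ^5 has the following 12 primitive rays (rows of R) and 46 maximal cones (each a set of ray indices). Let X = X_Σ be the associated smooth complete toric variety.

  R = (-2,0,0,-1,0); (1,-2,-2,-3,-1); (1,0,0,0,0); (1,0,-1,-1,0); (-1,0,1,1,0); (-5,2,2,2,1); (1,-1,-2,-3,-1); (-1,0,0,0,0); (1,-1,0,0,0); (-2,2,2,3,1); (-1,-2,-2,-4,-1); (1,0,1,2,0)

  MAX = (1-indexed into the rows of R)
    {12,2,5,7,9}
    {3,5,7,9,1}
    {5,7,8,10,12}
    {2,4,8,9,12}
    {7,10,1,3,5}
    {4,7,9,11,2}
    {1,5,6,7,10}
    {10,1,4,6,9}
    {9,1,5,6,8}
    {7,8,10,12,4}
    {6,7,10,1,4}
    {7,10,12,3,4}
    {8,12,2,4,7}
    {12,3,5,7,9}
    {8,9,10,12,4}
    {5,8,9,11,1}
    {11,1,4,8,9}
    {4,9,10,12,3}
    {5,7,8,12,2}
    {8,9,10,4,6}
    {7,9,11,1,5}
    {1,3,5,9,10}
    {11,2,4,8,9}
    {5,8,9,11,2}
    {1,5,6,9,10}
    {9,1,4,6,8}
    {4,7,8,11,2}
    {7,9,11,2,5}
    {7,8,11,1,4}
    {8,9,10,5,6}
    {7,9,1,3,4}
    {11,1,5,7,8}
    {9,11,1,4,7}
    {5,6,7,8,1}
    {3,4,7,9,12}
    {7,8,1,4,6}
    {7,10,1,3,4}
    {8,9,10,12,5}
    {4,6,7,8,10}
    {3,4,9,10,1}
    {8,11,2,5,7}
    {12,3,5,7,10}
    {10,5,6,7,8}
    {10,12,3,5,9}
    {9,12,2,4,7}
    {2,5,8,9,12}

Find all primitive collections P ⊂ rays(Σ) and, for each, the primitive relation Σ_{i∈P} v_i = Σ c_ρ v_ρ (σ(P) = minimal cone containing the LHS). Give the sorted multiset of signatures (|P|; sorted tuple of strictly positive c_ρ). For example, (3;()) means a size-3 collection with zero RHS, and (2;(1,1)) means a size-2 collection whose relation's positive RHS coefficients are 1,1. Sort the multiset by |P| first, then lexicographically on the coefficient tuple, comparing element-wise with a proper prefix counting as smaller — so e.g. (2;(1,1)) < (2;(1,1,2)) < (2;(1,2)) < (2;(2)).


The 17 primitive collections of Σ (r=12, n=5):

  {3,8}:  v_{3} + v_{8} = 0  →  sig = (2;())
  {4,5}:  v_{4} + v_{5} = 0  →  sig = (2;())
  {1,2}:  v_{1} + v_{2} = v_{11}  →  sig = (2;(1))
  {1,12}:  v_{1} + v_{12} = v_{5}  →  sig = (2;(1))
  {2,10}:  v_{2} + v_{10} = v_{8}  →  sig = (2;(1))
  {2,3}:  v_{2} + v_{3} = v_{7} + v_{9}  →  sig = (2;(1,1))
  {3,6}:  v_{3} + v_{6} = v_{1} + v_{10}  →  sig = (2;(1,1))
  {10,11}:  v_{10} + v_{11} = v_{1} + v_{8}  →  sig = (2;(1,1))
  {11,12}:  v_{11} + v_{12} = v_{2} + v_{5}  →  sig = (2;(1,1))
  {3,11}:  v_{3} + v_{11} = v_{1} + v_{7} + v_{9}  →  sig = (2;(1,1,1))
  {6,12}:  v_{6} + v_{12} = v_{5} + v_{8} + v_{10}  →  sig = (2;(1,1,1))
  {2,6}:  v_{2} + v_{6} = v_{1} + 2·v_{8}  →  sig = (2;(1,2))
  {6,11}:  v_{6} + v_{11} = 2·v_{1} + 2·v_{8}  →  sig = (2;(2,2))
  {7,9,10}:  v_{7} + v_{9} + v_{10} = 0  →  sig = (3;())
  {1,8,10}:  v_{1} + v_{8} + v_{10} = v_{6}  →  sig = (3;(1))
  {7,8,9}:  v_{7} + v_{8} + v_{9} = v_{2}  →  sig = (3;(1))
  {6,7,9}:  v_{6} + v_{7} + v_{9} = v_{1} + v_{8}  →  sig = (3;(1,1))

so the primitive-relation signature multiset is
{ (2;()) ×2,  (2;(1)) ×3,  (2;(1,1)) ×4,  (2;(1,1,1)) ×2,  (2;(1,2)),  (2;(2,2)),  (3;()),  (3;(1)) ×2,  (3;(1,1)) }


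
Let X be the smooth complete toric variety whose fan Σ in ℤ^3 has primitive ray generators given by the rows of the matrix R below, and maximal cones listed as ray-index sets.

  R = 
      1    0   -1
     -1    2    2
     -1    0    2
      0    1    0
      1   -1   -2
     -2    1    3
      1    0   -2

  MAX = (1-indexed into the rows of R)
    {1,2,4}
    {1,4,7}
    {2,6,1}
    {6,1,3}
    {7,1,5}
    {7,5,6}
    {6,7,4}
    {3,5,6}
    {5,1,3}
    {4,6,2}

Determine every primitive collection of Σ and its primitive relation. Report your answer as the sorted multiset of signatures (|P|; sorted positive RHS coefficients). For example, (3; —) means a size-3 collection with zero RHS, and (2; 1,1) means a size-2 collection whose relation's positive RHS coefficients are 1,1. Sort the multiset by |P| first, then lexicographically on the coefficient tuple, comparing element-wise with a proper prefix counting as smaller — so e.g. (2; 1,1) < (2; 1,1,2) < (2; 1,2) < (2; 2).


9 minimal non-faces of Δ(Σ) (on 7 rays):

  {3,7}:  v_{3} + v_{7} = 0  so sig = (2; —)
  {2,5}:  v_{2} + v_{5} = v_{4}  so sig = (2; 1)
  {4,5}:  v_{4} + v_{5} = v_{7}  so sig = (2; 1)
  {3,4}:  v_{3} + v_{4} = v_{1} + v_{6}  so sig = (2; 1,1)
  {2,7}:  v_{2} + v_{7} = 2·v_{4}  so sig = (2; 2)
  {2,3}:  v_{2} + v_{3} = 2·v_{1} + 2·v_{6}  so sig = (2; 2,2)
  {1,5,6}:  v_{1} + v_{5} + v_{6} = 0  so sig = (3; —)
  {1,4,6}:  v_{1} + v_{4} + v_{6} = v_{2}  so sig = (3; 1)
  {1,6,7}:  v_{1} + v_{6} + v_{7} = v_{4}  so sig = (3; 1)

Sorted signature multiset PRS(X):
[(2; —), (2; 1), (2; 1), (2; 1,1), (2; 2), (2; 2,2), (3; —), (3; 1), (3; 1)]


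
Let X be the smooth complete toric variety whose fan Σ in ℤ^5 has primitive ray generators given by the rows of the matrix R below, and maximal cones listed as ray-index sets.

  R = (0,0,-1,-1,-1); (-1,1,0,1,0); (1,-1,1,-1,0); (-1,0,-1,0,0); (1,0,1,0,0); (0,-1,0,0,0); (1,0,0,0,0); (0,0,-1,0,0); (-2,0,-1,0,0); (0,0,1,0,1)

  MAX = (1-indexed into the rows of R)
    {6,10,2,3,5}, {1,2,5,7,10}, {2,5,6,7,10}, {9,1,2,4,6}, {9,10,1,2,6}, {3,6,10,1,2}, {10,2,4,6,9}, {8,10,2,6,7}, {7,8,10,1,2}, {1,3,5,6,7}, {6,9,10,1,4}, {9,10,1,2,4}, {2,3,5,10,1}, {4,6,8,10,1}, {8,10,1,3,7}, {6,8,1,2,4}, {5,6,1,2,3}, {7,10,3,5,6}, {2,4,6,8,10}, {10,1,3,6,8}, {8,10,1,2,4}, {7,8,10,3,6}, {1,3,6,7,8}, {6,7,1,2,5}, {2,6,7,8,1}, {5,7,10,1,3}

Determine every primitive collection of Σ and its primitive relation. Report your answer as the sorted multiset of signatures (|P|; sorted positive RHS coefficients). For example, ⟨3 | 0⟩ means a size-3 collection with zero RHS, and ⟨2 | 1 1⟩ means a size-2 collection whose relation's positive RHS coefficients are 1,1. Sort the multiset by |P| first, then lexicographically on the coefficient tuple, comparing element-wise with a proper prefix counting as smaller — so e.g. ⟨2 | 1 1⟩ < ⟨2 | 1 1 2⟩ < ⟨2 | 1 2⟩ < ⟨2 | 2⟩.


The 14 primitive collections of Σ (r=10, n=5):

  {4,5}:  v_{4} + v_{5} = 0  →  sig = ⟨2 | 0⟩
  {4,7}:  v_{4} + v_{7} = v_{8}  →  sig = ⟨2 | 1⟩
  {5,8}:  v_{5} + v_{8} = v_{7}  →  sig = ⟨2 | 1⟩
  {7,9}:  v_{7} + v_{9} = v_{4}  →  sig = ⟨2 | 1⟩
  {3,4}:  v_{3} + v_{4} = v_{1} + v_{6} + v_{10}  →  sig = ⟨2 | 1 1 1⟩
  {5,9}:  v_{5} + v_{9} = v_{1} + v_{2} + v_{6} + v_{10}  →  sig = ⟨2 | 1 1 1 1⟩
  {3,9}:  v_{3} + v_{9} = 2·v_{1} + v_{2} + 2·v_{6} + 2·v_{10}  →  sig = ⟨2 | 1 2 2 2⟩
  {8,9}:  v_{8} + v_{9} = 2·v_{4}  →  sig = ⟨2 | 2⟩
  {2,3,8}:  v_{2} + v_{3} + v_{8} = 0  →  sig = ⟨3 | 0⟩
  {2,3,7}:  v_{2} + v_{3} + v_{7} = v_{5}  →  sig = ⟨3 | 1⟩
  {1,5,6,10}:  v_{1} + v_{5} + v_{6} + v_{10} = v_{3}  →  sig = ⟨4 | 1⟩
  {1,6,7,10}:  v_{1} + v_{6} + v_{7} + v_{10} = v_{3} + v_{8}  →  sig = ⟨4 | 1 1⟩
  {1,2,4,6,10}:  v_{1} + v_{2} + v_{4} + v_{6} + v_{10} = v_{9}  →  sig = ⟨5 | 1⟩
  {1,2,6,8,10}:  v_{1} + v_{2} + v_{6} + v_{8} + v_{10} = v_{4}  →  sig = ⟨5 | 1⟩

Hence PRS(X_Σ) =
[⟨2 | 0⟩, ⟨2 | 1⟩, ⟨2 | 1⟩, ⟨2 | 1⟩, ⟨2 | 1 1 1⟩, ⟨2 | 1 1 1 1⟩, ⟨2 | 1 2 2 2⟩, ⟨2 | 2⟩, ⟨3 | 0⟩, ⟨3 | 1⟩, ⟨4 | 1⟩, ⟨4 | 1 1⟩, ⟨5 | 1⟩, ⟨5 | 1⟩]
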